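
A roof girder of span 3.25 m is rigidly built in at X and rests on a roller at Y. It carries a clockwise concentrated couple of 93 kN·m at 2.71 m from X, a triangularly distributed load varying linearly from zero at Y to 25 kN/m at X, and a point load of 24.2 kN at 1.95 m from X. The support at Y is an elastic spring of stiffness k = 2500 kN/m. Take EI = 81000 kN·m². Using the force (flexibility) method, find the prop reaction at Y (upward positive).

Take the reaction at Y as the redundant and release it; the primary structure is a cantilever fixed at X.
Downward deflection at the released point Y due to the loads:
  clockwise couple 93 at a = 2.71: M₀a(2L − a)/(2EI) = 477.6/EI
  triangular load, peak 25 at the fixed end: w₀L⁴/(30EI) = 92.97/EI
  point load 24.2 at a = 1.95: Pa²(3L − a)/(6EI) = 119.6/EI
  δ_0 = 690.2/EI
Flexibility coefficient — unit upward force at Y: δ_{YY} = L³/(3EI) = 11.44/EI.
With EI = 81000 kN·m²: δ_0 = 0.008521 m and δ_{YY} = 0.000141 m/kN.
Compatibility — the spring shortens by R_Y/k under the reaction it provides: δ_0 − R_Y·δ_{YY} = R_Y/k. With 1/k = 0.0004 m/kN, R_Y = δ_0 / (δ_{YY} + 1/k) = 0.008521 / (0.000141 + 0.0004) = 15.74 kN.

R_Y = 15.74 kN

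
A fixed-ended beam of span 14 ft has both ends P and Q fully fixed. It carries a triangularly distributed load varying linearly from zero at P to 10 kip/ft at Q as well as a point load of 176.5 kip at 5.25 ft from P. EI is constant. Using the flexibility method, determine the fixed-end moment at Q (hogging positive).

Take the two fixed-end moments M_P, M_Q as redundants; the released structure is the simple span PQ.
End rotations of the released simple span under the applied load (×1/EI):
  at P: triangular load, peak 10: 7w₀L³/(360EI) = 533.6/EI
  at Q: triangular load, peak 10: w₀L³/(45EI) = 609.8/EI
  at P: point load 176.5 at a = 5.25: Pab(L + b)/(6LEI) = 2196/EI
  at Q: point load 176.5 at a = 5.25: Pab(L + a)/(6LEI) = 1858/EI
  θ_P0 = 2729/EI,  θ_Q0 = 2468/EI
Flexibility coefficients: a unit moment at one end gives L/(3EI) there and L/(6EI) at the far end, so f₁₁ = f₂₂ = 4.667/EI and f₁₂ = f₂₁ = 2.333/EI.
Compatibility — zero rotation at each built-in end:
  4.667 M_P + 2.333 M_Q = 2729
  2.333 M_P + 4.667 M_Q = 2468
Solving the pair gives M_P = 427.3 kip·ft and M_Q = 315.2 kip·ft (hogging).

M_Q = 315.2 kip·ft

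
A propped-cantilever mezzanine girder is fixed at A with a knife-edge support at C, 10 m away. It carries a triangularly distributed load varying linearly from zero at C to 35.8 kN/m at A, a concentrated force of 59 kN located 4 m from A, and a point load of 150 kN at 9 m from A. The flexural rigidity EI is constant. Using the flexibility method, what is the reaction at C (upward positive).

Release the roller at C. Primary structure: cantilever fixed at A.
Deflection at C on the released cantilever, summing each load's contribution:
  triangular load, peak 35.8 at the fixed end: w₀L⁴/(30EI) = 11933/EI
  point load 59 at a = 4: Pa²(3L − a)/(6EI) = 4091/EI
  point load 150 at a = 9: Pa²(3L − a)/(6EI) = 42525/EI
  δ_0 = 58549/EI
Flexibility coefficient — unit upward force at C: δ_{CC} = L³/(3EI) = 333.3/EI.
The prop prevents deflection at C: R_C = δ_0/δ_{CC} = 58549/333.3 = 175.6 kN.

R_C = 175.6 kN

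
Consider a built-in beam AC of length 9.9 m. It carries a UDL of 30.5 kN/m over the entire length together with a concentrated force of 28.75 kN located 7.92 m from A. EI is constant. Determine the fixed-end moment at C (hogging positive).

Release both end moments; the primary structure is a simply-supported span AC with redundants M_A and M_C.
On the primary (simply-supported) span, the end slopes from the loading are:
  at A: UDL 30.5: wL³/(24EI) = 1233/EI
  at C: UDL 30.5: wL³/(24EI) = 1233/EI
  at A: point load 28.75 at a = 7.92: Pab(L + b)/(6LEI) = 90.17/EI
  at C: point load 28.75 at a = 7.92: Pab(L + a)/(6LEI) = 135.3/EI
  θ_A0 = 1323/EI,  θ_C0 = 1368/EI
Flexibility coefficients: a unit moment at one end gives L/(3EI) there and L/(6EI) at the far end, so f₁₁ = f₂₂ = 3.3/EI and f₁₂ = f₂₁ = 1.65/EI.
Compatibility — zero rotation at each built-in end:
  3.3 M_A + 1.65 M_C = 1323
  1.65 M_A + 3.3 M_C = 1368
Solving the pair gives M_A = 258.2 kN·m and M_C = 285.5 kN·m (hogging).

M_C = 285.5 kN·m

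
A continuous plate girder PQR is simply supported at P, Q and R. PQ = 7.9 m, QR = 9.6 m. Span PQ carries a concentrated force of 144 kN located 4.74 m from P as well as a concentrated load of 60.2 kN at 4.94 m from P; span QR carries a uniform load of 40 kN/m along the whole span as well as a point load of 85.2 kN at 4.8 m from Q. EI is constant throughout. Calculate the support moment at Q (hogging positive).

M_Q = 476.4 kN·m

Insert a hinge at Q; M_Q is the redundant, and each span becomes simply supported.
End slopes at the hinge Q, treating each span as simply supported:
  span PQ: point load 144 at a = 4.74: Pab(L + a)/(6LEI) = 575.2/EI
  span PQ: point load 60.2 at a = 4.94: Pab(L + a)/(6LEI) = 238.5/EI
  span QR: UDL 40: wL³/(24EI) = 1475/EI
  span QR: point load 85.2 at a = 4.8: Pab(L + b)/(6LEI) = 490.8/EI
  relative rotation θ_0 = (813.6 + 1965)/EI = 2779/EI
A unit hogging moment at Q produces rotation L₁/(3EI) + L₂/(3EI) = 5.833/EI.
Compatibility: M_Q·(L₁+L₂)/(3EI) = θ_0, giving M_Q = 476.4 kN·m (hogging).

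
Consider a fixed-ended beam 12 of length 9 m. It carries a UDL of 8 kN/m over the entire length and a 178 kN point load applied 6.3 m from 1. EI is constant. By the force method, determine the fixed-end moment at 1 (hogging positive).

Release both end moments; the primary structure is a simply-supported span 12 with redundants M_1 and M_2.
On the primary (simply-supported) span, the end slopes from the loading are:
  at 1: UDL 8: wL³/(24EI) = 243/EI
  at 2: UDL 8: wL³/(24EI) = 243/EI
  at 1: point load 178 at a = 6.3: Pab(L + b)/(6LEI) = 656/EI
  at 2: point load 178 at a = 6.3: Pab(L + a)/(6LEI) = 857.9/EI
  θ_10 = 899/EI,  θ_20 = 1101/EI
Flexibility coefficients: a unit moment at one end gives L/(3EI) there and L/(6EI) at the far end, so f₁₁ = f₂₂ = 3/EI and f₁₂ = f₂₁ = 1.5/EI.
Compatibility — zero rotation at each built-in end:
  3 M_1 + 1.5 M_2 = 899
  1.5 M_1 + 3 M_2 = 1101
Solving the pair gives M_1 = 154.9 kN·m and M_2 = 289.5 kN·m (hogging).

M_1 = 154.9 kN·m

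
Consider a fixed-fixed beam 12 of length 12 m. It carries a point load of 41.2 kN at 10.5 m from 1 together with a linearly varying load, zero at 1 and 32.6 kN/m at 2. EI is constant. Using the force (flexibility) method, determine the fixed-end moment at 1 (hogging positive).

M_1 = 163.2 kN·m

Release both end moments; the primary structure is a simply-supported span 12 with redundants M_1 and M_2.
End rotations of the released simple span under the applied load (×1/EI):
  at 1: point load 41.2 at a = 10.5: Pab(L + b)/(6LEI) = 121.7/EI
  at 2: point load 41.2 at a = 10.5: Pab(L + a)/(6LEI) = 202.8/EI
  at 1: triangular load, peak 32.6: 7w₀L³/(360EI) = 1095/EI
  at 2: triangular load, peak 32.6: w₀L³/(45EI) = 1252/EI
  θ_10 = 1217/EI,  θ_20 = 1455/EI
Flexibility coefficients: a unit moment at one end gives L/(3EI) there and L/(6EI) at the far end, so f₁₁ = f₂₂ = 4/EI and f₁₂ = f₂₁ = 2/EI.
Compatibility — zero rotation at each built-in end:
  4 M_1 + 2 M_2 = 1217
  2 M_1 + 4 M_2 = 1455
Solving the pair gives M_1 = 163.2 kN·m and M_2 = 282 kN·m (hogging).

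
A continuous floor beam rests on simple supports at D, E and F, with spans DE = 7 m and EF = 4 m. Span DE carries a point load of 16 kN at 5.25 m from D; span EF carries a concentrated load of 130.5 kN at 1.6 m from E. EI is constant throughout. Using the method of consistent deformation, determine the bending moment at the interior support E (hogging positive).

M_E = 48.14 kN·m

Release continuity at E by inserting a hinge; the redundant is the internal moment M_E. The primary structure is two simply-supported spans DE and EF.
Rotations at E on the released spans (each span's end-slope, ×1/EI):
  span DE: point load 16 at a = 5.25: Pab(L + a)/(6LEI) = 42.88/EI
  span EF: point load 130.5 at a = 1.6: Pab(L + b)/(6LEI) = 133.6/EI
  relative rotation θ_0 = (42.88 + 133.6)/EI = 176.5/EI
A unit hogging moment at E produces rotation L₁/(3EI) + L₂/(3EI) = 3.667/EI.
Slope continuity at E: θ_0 = M_E·3.667/EI, so M_E = 176.5/3.667 = 48.14 kN·m (hogging).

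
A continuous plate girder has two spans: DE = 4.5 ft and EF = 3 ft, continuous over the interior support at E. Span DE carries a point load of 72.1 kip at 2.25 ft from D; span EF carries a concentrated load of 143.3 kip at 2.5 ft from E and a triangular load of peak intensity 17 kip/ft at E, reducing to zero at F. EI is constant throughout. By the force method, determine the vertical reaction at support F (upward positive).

Insert a hinge at E; M_E is the redundant, and each span becomes simply supported.
End slopes at the hinge E, treating each span as simply supported:
  span DE: point load 72.1 at a = 2.25: Pab(L + a)/(6LEI) = 91.25/EI
  span EF: point load 143.3 at a = 2.5: Pab(L + b)/(6LEI) = 34.83/EI
  span EF: triangular load, peak 17: w₀L³/(45EI) = 10.2/EI
  relative rotation θ_0 = (91.25 + 45.03)/EI = 136.3/EI
A unit hogging moment at E produces rotation L₁/(3EI) + L₂/(3EI) = 2.5/EI.
Slope continuity at E: θ_0 = M_E·2.5/EI, so M_E = 136.3/2.5 = 54.51 kip·ft (hogging).
Span EF, ΣM about F: R_E^{EF}·3 = 122.7 + 54.51, so R_E^{EF} = 59.05 kip and R_F = 168.8 − 59.05 = 109.7 kip.

R_F = 109.7 kip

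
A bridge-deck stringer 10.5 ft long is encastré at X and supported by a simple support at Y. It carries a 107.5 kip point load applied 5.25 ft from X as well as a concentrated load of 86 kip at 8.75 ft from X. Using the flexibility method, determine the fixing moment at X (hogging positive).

Remove the prop at Y; the released (primary) structure is a cantilever built in at X.
Free-end deflection of the primary structure under the applied loading (downward +):
  point load 107.5 at a = 5.25: Pa²(3L − a)/(6EI) = 12963/EI
  point load 86 at a = 8.75: Pa²(3L − a)/(6EI) = 24966/EI
  δ_0 = 37929/EI
Tip deflection under a unit load at Y: L³/(3EI) = 385.9/EI.
The prop prevents deflection at Y: R_Y = δ_0/δ_{YY} = 37929/385.9 = 98.29 kip.
Moment equilibrium about X: M_X = Σ(load moments about X) − R_Y·L = 1317 − 98.29×10.5 = 284.8 kip·ft.

M_X = 284.8 kip·ft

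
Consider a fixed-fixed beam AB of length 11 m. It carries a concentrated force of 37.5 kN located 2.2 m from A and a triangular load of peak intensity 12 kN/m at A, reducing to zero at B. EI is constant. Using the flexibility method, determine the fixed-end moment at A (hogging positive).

M_A = 125.4 kN·m

Take the two fixed-end moments M_A, M_B as redundants; the released structure is the simple span AB.
On the primary (simply-supported) span, the end slopes from the loading are:
  at A: point load 37.5 at a = 2.2: Pab(L + b)/(6LEI) = 217.8/EI
  at B: point load 37.5 at a = 2.2: Pab(L + a)/(6LEI) = 145.2/EI
  at A: triangular load, peak 12: w₀L³/(45EI) = 354.9/EI
  at B: triangular load, peak 12: 7w₀L³/(360EI) = 310.6/EI
  θ_A0 = 572.7/EI,  θ_B0 = 455.8/EI
Flexibility coefficients: a unit moment at one end gives L/(3EI) there and L/(6EI) at the far end, so f₁₁ = f₂₂ = 3.667/EI and f₁₂ = f₂₁ = 1.833/EI.
Compatibility — zero rotation at each built-in end:
  3.667 M_A + 1.833 M_B = 572.7
  1.833 M_A + 3.667 M_B = 455.8
Solving the pair gives M_A = 125.4 kN·m and M_B = 61.6 kN·m (hogging).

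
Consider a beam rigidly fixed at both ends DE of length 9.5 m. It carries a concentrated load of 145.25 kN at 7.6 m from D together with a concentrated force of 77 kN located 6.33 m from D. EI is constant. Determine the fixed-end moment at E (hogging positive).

M_E = 285 kN·m

Release both end moments; the primary structure is a simply-supported span DE with redundants M_D and M_E.
End rotations of the released simple span under the applied load (×1/EI):
  at D: point load 145.25 at a = 7.6: Pab(L + b)/(6LEI) = 419.5/EI
  at E: point load 145.25 at a = 7.6: Pab(L + a)/(6LEI) = 629.2/EI
  at D: point load 77 at a = 6.33: Pab(L + b)/(6LEI) = 343.4/EI
  at E: point load 77 at a = 6.33: Pab(L + a)/(6LEI) = 429.1/EI
  θ_D0 = 762.9/EI,  θ_E0 = 1058/EI
Flexibility coefficients: a unit moment at one end gives L/(3EI) there and L/(6EI) at the far end, so f₁₁ = f₂₂ = 3.167/EI and f₁₂ = f₂₁ = 1.583/EI.
Compatibility — zero rotation at each built-in end:
  3.167 M_D + 1.583 M_E = 762.9
  1.583 M_D + 3.167 M_E = 1058
Solving the pair gives M_D = 98.43 kN·m and M_E = 285 kN·m (hogging).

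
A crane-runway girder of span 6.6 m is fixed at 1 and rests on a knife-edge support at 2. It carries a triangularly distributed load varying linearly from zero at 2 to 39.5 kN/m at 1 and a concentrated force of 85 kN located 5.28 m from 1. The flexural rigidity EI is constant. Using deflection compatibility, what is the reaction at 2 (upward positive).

Choose R_2 as the redundant. The primary structure is the cantilever fixed at 1.
Free-end deflection of the primary structure under the applied loading (downward +):
  triangular load, peak 39.5 at the fixed end: w₀L⁴/(30EI) = 2498/EI
  point load 85 at a = 5.28: Pa²(3L − a)/(6EI) = 5735/EI
  δ_0 = 8233/EI
Tip deflection under a unit load at 2: L³/(3EI) = 95.83/EI.
The prop prevents deflection at 2: R_2 = δ_0/δ_{22} = 8233/95.83 = 85.91 kN.

R_2 = 85.91 kN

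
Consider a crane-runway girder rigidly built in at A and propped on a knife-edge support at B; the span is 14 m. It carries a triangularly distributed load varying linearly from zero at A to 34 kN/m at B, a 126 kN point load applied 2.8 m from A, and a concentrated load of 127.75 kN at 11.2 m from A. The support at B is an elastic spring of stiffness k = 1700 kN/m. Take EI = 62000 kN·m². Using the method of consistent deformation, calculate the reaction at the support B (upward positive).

Remove the prop at B; the released (primary) structure is a cantilever built in at A.
Free-end deflection of the primary structure under the applied loading (downward +):
  triangular load, peak 34 at the free end: 11w₀L⁴/(120EI) = 119730/EI
  point load 126 at a = 2.8: Pa²(3L − a)/(6EI) = 6454/EI
  point load 127.75 at a = 11.2: Pa²(3L − a)/(6EI) = 82261/EI
  δ_0 = 208445/EI
Tip deflection under a unit load at B: L³/(3EI) = 914.7/EI.
With EI = 62000 kN·m²: δ_0 = 3.362 m and δ_{BB} = 0.014753 m/kN.
Compatibility — the spring shortens by R_B/k under the reaction it provides: δ_0 − R_B·δ_{BB} = R_B/k. With 1/k = 0.000588 m/kN, R_B = δ_0 / (δ_{BB} + 1/k) = 3.362 / (0.014753 + 0.000588) = 219.2 kN.

R_B = 219.2 kN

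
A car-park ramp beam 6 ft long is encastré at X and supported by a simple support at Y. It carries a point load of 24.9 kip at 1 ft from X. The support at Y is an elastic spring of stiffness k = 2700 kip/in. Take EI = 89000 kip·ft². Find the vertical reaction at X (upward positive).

R_X = 23.96 kip

Choose R_Y as the redundant. The primary structure is the cantilever fixed at X.
Free-end deflection of the primary structure under the applied loading (downward +):
  point load 24.9 at a = 1: Pa²(3L − a)/(6EI) = 70.55/EI
Tip deflection under a unit load at Y: L³/(3EI) = 72/EI.
With EI = 89000 kip·ft²: δ_0 = 0.000793 ft and δ_{YY} = 0.000809 ft/kip.
Compatibility — the spring shortens by R_Y/k under the reaction it provides: δ_0 − R_Y·δ_{YY} = R_Y/k. With 1/k = 1/(2700×12) ft/kip = 0.000031 ft/kip, R_Y = δ_0 / (δ_{YY} + 1/k) = 0.000793 / (0.000809 + 0.000031) = 0.9439 kip.
Vertical equilibrium: R_X = ΣP − R_Y = 24.9 − 0.9439 = 23.96 kip.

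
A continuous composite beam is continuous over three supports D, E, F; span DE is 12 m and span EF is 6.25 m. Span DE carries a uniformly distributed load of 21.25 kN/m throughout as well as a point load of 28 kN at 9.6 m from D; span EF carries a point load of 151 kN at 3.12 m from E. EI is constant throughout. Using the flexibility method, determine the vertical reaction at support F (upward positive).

R_F = 20.35 kN

Release continuity at E by inserting a hinge; the redundant is the internal moment M_E. The primary structure is two simply-supported spans DE and EF.
End slopes at the hinge E, treating each span as simply supported:
  span DE: UDL 21.25: wL³/(24EI) = 1530/EI
  span DE: point load 28 at a = 9.6: Pab(L + a)/(6LEI) = 193.5/EI
  span EF: point load 151 at a = 3.12: Pab(L + b)/(6LEI) = 368.8/EI
  relative rotation θ_0 = (1724 + 368.8)/EI = 2092/EI
A unit hogging moment at E produces rotation L₁/(3EI) + L₂/(3EI) = 6.083/EI.
Compatibility: M_E·(L₁+L₂)/(3EI) = θ_0, giving M_E = 344 kN·m (hogging).
Span EF, ΣM about F: R_E^{EF}·6.25 = 472.6 + 344, so R_E^{EF} = 130.7 kN and R_F = 151 − 130.7 = 20.35 kN.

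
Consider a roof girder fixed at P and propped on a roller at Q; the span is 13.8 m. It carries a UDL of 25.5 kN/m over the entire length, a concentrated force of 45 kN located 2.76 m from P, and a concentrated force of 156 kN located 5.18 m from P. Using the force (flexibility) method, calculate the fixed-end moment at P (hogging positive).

Take the reaction at Q as the redundant and release it; the primary structure is a cantilever fixed at P.
Primary-structure tip deflection at Q by superposition:
  UDL 25.5: wL⁴/(8EI) = 115602/EI
  point load 45 at a = 2.76: Pa²(3L − a)/(6EI) = 2208/EI
  point load 156 at a = 5.18: Pa²(3L − a)/(6EI) = 25269/EI
  δ_0 = 143079/EI
Flexibility coefficient — unit upward force at Q: δ_{QQ} = L³/(3EI) = 876/EI.
Compatibility at Q: δ_0 − R_Q·δ_{QQ} = 0, so R_Q = 143079/876 = 163.3 kN.
Moment equilibrium about P: M_P = Σ(load moments about P) − R_Q·L = 3360 − 163.3×13.8 = 1106 kN·m.

M_P = 1106 kN·m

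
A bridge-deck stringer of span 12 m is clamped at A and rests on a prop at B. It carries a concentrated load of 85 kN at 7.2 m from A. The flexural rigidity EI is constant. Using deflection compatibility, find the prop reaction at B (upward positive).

Choose R_B as the redundant. The primary structure is the cantilever fixed at A.
Primary-structure tip deflection at B by superposition:
  point load 85 at a = 7.2: Pa²(3L − a)/(6EI) = 21151/EI
Tip deflection under a unit load at B: L³/(3EI) = 576/EI.
Compatibility at B: δ_0 − R_B·δ_{BB} = 0, so R_B = 21151/576 = 36.72 kN.

R_B = 36.72 kN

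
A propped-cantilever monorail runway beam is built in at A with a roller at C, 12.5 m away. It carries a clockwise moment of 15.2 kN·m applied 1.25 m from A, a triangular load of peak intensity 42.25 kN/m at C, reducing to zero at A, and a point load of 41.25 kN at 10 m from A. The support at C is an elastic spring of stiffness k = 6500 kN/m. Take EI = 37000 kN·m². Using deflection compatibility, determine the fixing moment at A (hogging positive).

M_A = 464.4 kN·m

Release the roller at C. Primary structure: cantilever fixed at A.
Free-end deflection of the primary structure under the applied loading (downward +):
  clockwise couple 15.2 at a = 1.25: M₀a(2L − a)/(2EI) = 225.6/EI
  triangular load, peak 42.25 at the free end: 11w₀L⁴/(120EI) = 94554/EI
  point load 41.25 at a = 10: Pa²(3L − a)/(6EI) = 18906/EI
  δ_0 = 113686/EI
Flexibility coefficient — unit upward force at C: δ_{CC} = L³/(3EI) = 651/EI.
With EI = 37000 kN·m²: δ_0 = 3.0726 m and δ_{CC} = 0.017596 m/kN.
Compatibility — the spring shortens by R_C/k under the reaction it provides: δ_0 − R_C·δ_{CC} = R_C/k. With 1/k = 0.000154 m/kN, R_C = δ_0 / (δ_{CC} + 1/k) = 3.0726 / (0.017596 + 0.000154) = 173.1 kN.
Moment equilibrium about A: M_A = Σ(load moments about A) − R_C·L = 2628 − 173.1×12.5 = 464.4 kN·m.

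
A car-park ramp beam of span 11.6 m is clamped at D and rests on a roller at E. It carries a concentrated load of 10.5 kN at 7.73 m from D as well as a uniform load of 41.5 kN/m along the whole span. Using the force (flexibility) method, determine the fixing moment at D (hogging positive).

Take the reaction at E as the redundant and release it; the primary structure is a cantilever fixed at D.
Downward deflection at the released point E due to the loads:
  point load 10.5 at a = 7.73: Pa²(3L − a)/(6EI) = 2831/EI
  UDL 41.5: wL⁴/(8EI) = 93927/EI
  δ_0 = 96758/EI
Tip deflection under a unit load at E: L³/(3EI) = 520.3/EI.
Compatibility at E: δ_0 − R_E·δ_{EE} = 0, so R_E = 96758/520.3 = 186 kN.
Moment equilibrium about D: M_D = Σ(load moments about D) − R_E·L = 2873 − 186×11.6 = 716.1 kN·m.

M_D = 716.1 kN·m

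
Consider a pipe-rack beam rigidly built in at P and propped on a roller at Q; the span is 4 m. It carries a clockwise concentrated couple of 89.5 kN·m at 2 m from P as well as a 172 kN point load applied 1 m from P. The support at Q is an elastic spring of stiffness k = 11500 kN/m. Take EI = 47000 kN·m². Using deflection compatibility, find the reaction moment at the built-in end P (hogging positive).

M_P = 127.4 kN·m

Remove the prop at Q; the released (primary) structure is a cantilever built in at P.
Primary-structure tip deflection at Q by superposition:
  clockwise couple 89.5 at a = 2: M₀a(2L − a)/(2EI) = 537/EI
  point load 172 at a = 1: Pa²(3L − a)/(6EI) = 315.3/EI
  δ_0 = 852.3/EI
Tip deflection under a unit load at Q: L³/(3EI) = 21.33/EI.
With EI = 47000 kN·m²: δ_0 = 0.018135 m and δ_{QQ} = 0.000454 m/kN.
Compatibility — the spring shortens by R_Q/k under the reaction it provides: δ_0 − R_Q·δ_{QQ} = R_Q/k. With 1/k = 0.000087 m/kN, R_Q = δ_0 / (δ_{QQ} + 1/k) = 0.018135 / (0.000454 + 0.000087) = 33.53 kN.
Moment equilibrium about P: M_P = Σ(load moments about P) − R_Q·L = 261.5 − 33.53×4 = 127.4 kN·m.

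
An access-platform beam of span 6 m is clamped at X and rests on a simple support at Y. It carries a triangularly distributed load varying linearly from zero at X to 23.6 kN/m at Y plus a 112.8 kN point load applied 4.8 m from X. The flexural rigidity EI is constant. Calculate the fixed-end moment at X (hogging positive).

Release the roller at Y. Primary structure: cantilever fixed at X.
Downward deflection at the released point Y due to the loads:
  triangular load, peak 23.6 at the free end: 11w₀L⁴/(120EI) = 2804/EI
  point load 112.8 at a = 4.8: Pa²(3L − a)/(6EI) = 5718/EI
  δ_0 = 8521/EI
Tip deflection under a unit load at Y: L³/(3EI) = 72/EI.
Compatibility at Y: δ_0 − R_Y·δ_{YY} = 0, so R_Y = 8521/72 = 118.4 kN.
Moment equilibrium about X: M_X = Σ(load moments about X) − R_Y·L = 824.6 − 118.4×6 = 114.5 kN·m.

M_X = 114.5 kN·m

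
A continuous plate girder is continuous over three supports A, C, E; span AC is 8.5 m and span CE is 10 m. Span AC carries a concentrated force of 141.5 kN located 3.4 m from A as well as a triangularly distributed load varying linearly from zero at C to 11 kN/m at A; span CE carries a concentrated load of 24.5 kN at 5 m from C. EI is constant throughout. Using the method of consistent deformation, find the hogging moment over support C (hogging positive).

M_C = 139 kN·m

Take M_C as the redundant. Released structure: two simple spans AC and CE with a hinge at C.
Rotations at C on the released spans (each span's end-slope, ×1/EI):
  span AC: point load 141.5 at a = 3.4: Pab(L + a)/(6LEI) = 572.5/EI
  span AC: triangular load, peak 11: 7w₀L³/(360EI) = 131.4/EI
  span CE: point load 24.5 at a = 5: Pab(L + b)/(6LEI) = 153.1/EI
  relative rotation θ_0 = (703.9 + 153.1)/EI = 857/EI
A unit hogging moment at C produces rotation L₁/(3EI) + L₂/(3EI) = 6.167/EI.
Slope continuity at C: θ_0 = M_C·6.167/EI, so M_C = 857/6.167 = 139 kN·m (hogging).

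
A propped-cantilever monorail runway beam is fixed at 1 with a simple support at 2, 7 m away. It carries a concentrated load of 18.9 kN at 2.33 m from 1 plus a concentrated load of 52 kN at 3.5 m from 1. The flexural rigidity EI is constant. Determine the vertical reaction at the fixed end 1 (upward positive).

R_1 = 51.86 kN

Take the reaction at 2 as the redundant and release it; the primary structure is a cantilever fixed at 1.
Downward deflection at the released point 2 due to the loads:
  point load 18.9 at a = 2.33: Pa²(3L − a)/(6EI) = 319.3/EI
  point load 52 at a = 3.5: Pa²(3L − a)/(6EI) = 1858/EI
  δ_0 = 2177/EI
Tip deflection under a unit load at 2: L³/(3EI) = 114.3/EI.
Compatibility at 2: δ_0 − R_2·δ_{22} = 0, so R_2 = 2177/114.3 = 19.04 kN.
Vertical equilibrium: R_1 = ΣP − R_2 = 70.9 − 19.04 = 51.86 kN.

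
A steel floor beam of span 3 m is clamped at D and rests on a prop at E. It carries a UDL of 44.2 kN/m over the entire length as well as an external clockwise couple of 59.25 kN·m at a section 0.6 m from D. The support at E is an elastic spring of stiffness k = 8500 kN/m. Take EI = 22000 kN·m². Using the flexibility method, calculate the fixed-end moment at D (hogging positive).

M_D = 117.4 kN·m

Choose R_E as the redundant. The primary structure is the cantilever fixed at D.
Primary-structure tip deflection at E by superposition:
  UDL 44.2: wL⁴/(8EI) = 447.5/EI
  clockwise couple 59.25 at a = 0.6: M₀a(2L − a)/(2EI) = 95.98/EI
  δ_0 = 543.5/EI
Flexibility coefficient — unit upward force at E: δ_{EE} = L³/(3EI) = 9/EI.
With EI = 22000 kN·m²: δ_0 = 0.024705 m and δ_{EE} = 0.000409 m/kN.
Compatibility — the spring shortens by R_E/k under the reaction it provides: δ_0 − R_E·δ_{EE} = R_E/k. With 1/k = 0.000118 m/kN, R_E = δ_0 / (δ_{EE} + 1/k) = 0.024705 / (0.000409 + 0.000118) = 46.9 kN.
Moment equilibrium about D: M_D = Σ(load moments about D) − R_E·L = 258.1 − 46.9×3 = 117.4 kN·m.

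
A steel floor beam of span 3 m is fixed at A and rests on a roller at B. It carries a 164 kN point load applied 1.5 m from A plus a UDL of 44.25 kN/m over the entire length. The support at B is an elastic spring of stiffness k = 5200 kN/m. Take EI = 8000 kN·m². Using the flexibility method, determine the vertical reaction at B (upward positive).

R_B = 86.28 kN

Choose R_B as the redundant. The primary structure is the cantilever fixed at A.
Deflection at B on the released cantilever, summing each load's contribution:
  point load 164 at a = 1.5: Pa²(3L − a)/(6EI) = 461.2/EI
  UDL 44.25: wL⁴/(8EI) = 448/EI
  δ_0 = 909.3/EI
Flexibility coefficient — unit upward force at B: δ_{BB} = L³/(3EI) = 9/EI.
With EI = 8000 kN·m²: δ_0 = 0.11366 m and δ_{BB} = 0.001125 m/kN.
Compatibility — the spring shortens by R_B/k under the reaction it provides: δ_0 − R_B·δ_{BB} = R_B/k. With 1/k = 0.000192 m/kN, R_B = δ_0 / (δ_{BB} + 1/k) = 0.11366 / (0.001125 + 0.000192) = 86.28 kN.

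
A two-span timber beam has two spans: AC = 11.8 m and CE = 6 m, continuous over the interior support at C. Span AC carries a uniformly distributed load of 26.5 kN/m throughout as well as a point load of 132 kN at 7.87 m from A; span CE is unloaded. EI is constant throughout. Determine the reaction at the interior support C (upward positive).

R_C = 369.3 kN

Release continuity at C by inserting a hinge; the redundant is the internal moment M_C. The primary structure is two simply-supported spans AC and CE.
Rotations at C on the released spans (each span's end-slope, ×1/EI):
  span AC: UDL 26.5: wL³/(24EI) = 1814/EI
  span AC: point load 132 at a = 7.87: Pab(L + a)/(6LEI) = 1134/EI
  relative rotation θ_0 = (2948 + 0)/EI = 2948/EI
A unit hogging moment at C produces rotation L₁/(3EI) + L₂/(3EI) = 5.933/EI.
Slope continuity at C: θ_0 = M_C·5.933/EI, so M_C = 2948/5.933 = 496.9 kN·m (hogging).
Span AC, ΣM about A with M_C applied at C: R_C^{AC}·11.8 = 2884 + 496.9, so R_C^{AC} = 286.5 kN and R_A = 444.7 − 286.5 = 158.2 kN.
Span CE, ΣM about E: R_C^{CE}·6 = 0 + 496.9, so R_C^{CE} = 82.82 kN and R_E = 0 − 82.82 = -82.82 kN.
R_C = 286.5 + 82.82 = 369.3 kN.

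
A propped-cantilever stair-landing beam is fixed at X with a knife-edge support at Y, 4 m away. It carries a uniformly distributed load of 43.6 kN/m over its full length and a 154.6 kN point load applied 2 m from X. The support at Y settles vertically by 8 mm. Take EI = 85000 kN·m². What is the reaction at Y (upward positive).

R_Y = 81.84 kN

Take the reaction at Y as the redundant and release it; the primary structure is a cantilever fixed at X.
Free-end deflection of the primary structure under the applied loading (downward +):
  UDL 43.6: wL⁴/(8EI) = 1395/EI
  point load 154.6 at a = 2: Pa²(3L − a)/(6EI) = 1031/EI
  δ_0 = 2426/EI
Tip deflection under a unit load at Y: L³/(3EI) = 21.33/EI.
With EI = 85000 kN·m²: δ_0 = 0.02854 m and δ_{YY} = 0.000251 m/kN.
Compatibility — the beam at Y must follow the support down by 0.008 m: δ_0 − R_Y·δ_{YY} = 0.008, so R_Y = (0.02854 − 0.008)/0.000251 = 81.84 kN.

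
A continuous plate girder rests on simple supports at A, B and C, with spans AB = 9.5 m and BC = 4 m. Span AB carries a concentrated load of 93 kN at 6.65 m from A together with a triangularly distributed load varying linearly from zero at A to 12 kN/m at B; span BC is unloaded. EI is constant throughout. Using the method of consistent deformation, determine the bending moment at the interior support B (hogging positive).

M_B = 161.8 kN·m

Release continuity at B by inserting a hinge; the redundant is the internal moment M_B. The primary structure is two simply-supported spans AB and BC.
End slopes at the hinge B, treating each span as simply supported:
  span AB: point load 93 at a = 6.65: Pab(L + a)/(6LEI) = 499.4/EI
  span AB: triangular load, peak 12: w₀L³/(45EI) = 228.6/EI
  relative rotation θ_0 = (728 + 0)/EI = 728/EI
A unit hogging moment at B produces rotation L₁/(3EI) + L₂/(3EI) = 4.5/EI.
Slope continuity at B: θ_0 = M_B·4.5/EI, so M_B = 728/4.5 = 161.8 kN·m (hogging).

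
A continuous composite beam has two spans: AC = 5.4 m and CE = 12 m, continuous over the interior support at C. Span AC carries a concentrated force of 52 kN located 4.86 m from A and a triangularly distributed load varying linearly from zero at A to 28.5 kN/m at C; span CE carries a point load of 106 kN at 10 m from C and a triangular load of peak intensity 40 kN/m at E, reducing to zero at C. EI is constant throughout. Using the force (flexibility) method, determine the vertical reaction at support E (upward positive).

R_E = 221 kN

Insert a hinge at C; M_C is the redundant, and each span becomes simply supported.
Discontinuity in slope at C on the released structure — sum the simple-span end rotations:
  span AC: point load 52 at a = 4.86: Pab(L + a)/(6LEI) = 43.22/EI
  span AC: triangular load, peak 28.5: w₀L³/(45EI) = 99.73/EI
  span CE: point load 106 at a = 10: Pab(L + b)/(6LEI) = 412.2/EI
  span CE: triangular load, peak 40: 7w₀L³/(360EI) = 1344/EI
  relative rotation θ_0 = (142.9 + 1756)/EI = 1899/EI
A unit hogging moment at C produces rotation L₁/(3EI) + L₂/(3EI) = 5.8/EI.
Slope continuity at C: θ_0 = M_C·5.8/EI, so M_C = 1899/5.8 = 327.4 kN·m (hogging).
Span CE, ΣM about E: R_C^{CE}·12 = 1172 + 327.4, so R_C^{CE} = 125 kN and R_E = 346 − 125 = 221 kN.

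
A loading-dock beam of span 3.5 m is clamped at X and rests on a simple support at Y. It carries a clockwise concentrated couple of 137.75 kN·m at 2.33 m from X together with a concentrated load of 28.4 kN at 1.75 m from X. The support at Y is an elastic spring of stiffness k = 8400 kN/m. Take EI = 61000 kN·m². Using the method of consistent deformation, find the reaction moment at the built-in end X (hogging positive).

M_X = 45.16 kN·m

Choose R_Y as the redundant. The primary structure is the cantilever fixed at X.
Downward deflection at the released point Y due to the loads:
  clockwise couple 137.75 at a = 2.33: M₀a(2L − a)/(2EI) = 749.4/EI
  point load 28.4 at a = 1.75: Pa²(3L − a)/(6EI) = 126.8/EI
  δ_0 = 876.3/EI
Flexibility coefficient — unit upward force at Y: δ_{YY} = L³/(3EI) = 14.29/EI.
With EI = 61000 kN·m²: δ_0 = 0.014365 m and δ_{YY} = 0.000234 m/kN.
Compatibility — the spring shortens by R_Y/k under the reaction it provides: δ_0 − R_Y·δ_{YY} = R_Y/k. With 1/k = 0.000119 m/kN, R_Y = δ_0 / (δ_{YY} + 1/k) = 0.014365 / (0.000234 + 0.000119) = 40.66 kN.
Moment equilibrium about X: M_X = Σ(load moments about X) − R_Y·L = 187.4 − 40.66×3.5 = 45.16 kN·m.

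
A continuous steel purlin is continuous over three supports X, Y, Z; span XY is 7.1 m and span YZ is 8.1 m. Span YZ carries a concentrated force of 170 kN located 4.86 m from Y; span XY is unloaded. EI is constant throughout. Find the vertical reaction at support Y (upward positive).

R_Y = 100.6 kN

Insert a hinge at Y; M_Y is the redundant, and each span becomes simply supported.
End slopes at the hinge Y, treating each span as simply supported:
  span YZ: point load 170 at a = 4.86: Pab(L + b)/(6LEI) = 624.6/EI
  relative rotation θ_0 = (0 + 624.6)/EI = 624.6/EI
A unit hogging moment at Y produces rotation L₁/(3EI) + L₂/(3EI) = 5.067/EI.
Slope continuity at Y: θ_0 = M_Y·5.067/EI, so M_Y = 624.6/5.067 = 123.3 kN·m (hogging).
Span XY, ΣM about X with M_Y applied at Y: R_Y^{XY}·7.1 = 0 + 123.3, so R_Y^{XY} = 17.36 kN and R_X = 0 − 17.36 = -17.36 kN.
Span YZ, ΣM about Z: R_Y^{YZ}·8.1 = 550.8 + 123.3, so R_Y^{YZ} = 83.22 kN and R_Z = 170 − 83.22 = 86.78 kN.
R_Y = 17.36 + 83.22 = 100.6 kN.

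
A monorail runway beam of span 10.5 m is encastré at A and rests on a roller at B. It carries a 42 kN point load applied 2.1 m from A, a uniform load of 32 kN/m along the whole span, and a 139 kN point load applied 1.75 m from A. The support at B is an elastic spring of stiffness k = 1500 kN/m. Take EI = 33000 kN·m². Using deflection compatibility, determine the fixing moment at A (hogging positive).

M_A = 766.1 kN·m

Choose R_B as the redundant. The primary structure is the cantilever fixed at A.
Free-end deflection of the primary structure under the applied loading (downward +):
  point load 42 at a = 2.1: Pa²(3L − a)/(6EI) = 907.6/EI
  UDL 32: wL⁴/(8EI) = 48620/EI
  point load 139 at a = 1.75: Pa²(3L − a)/(6EI) = 2111/EI
  δ_0 = 51639/EI
Flexibility coefficient — unit upward force at B: δ_{BB} = L³/(3EI) = 385.9/EI.
With EI = 33000 kN·m²: δ_0 = 1.5648 m and δ_{BB} = 0.011693 m/kN.
Compatibility — the spring shortens by R_B/k under the reaction it provides: δ_0 − R_B·δ_{BB} = R_B/k. With 1/k = 0.000667 m/kN, R_B = δ_0 / (δ_{BB} + 1/k) = 1.5648 / (0.011693 + 0.000667) = 126.6 kN.
Moment equilibrium about A: M_A = Σ(load moments about A) − R_B·L = 2095 − 126.6×10.5 = 766.1 kN·m.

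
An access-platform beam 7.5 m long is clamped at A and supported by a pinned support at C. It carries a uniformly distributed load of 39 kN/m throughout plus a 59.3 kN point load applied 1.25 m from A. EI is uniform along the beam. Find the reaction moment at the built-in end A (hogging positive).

M_A = 330.8 kN·m

Choose R_C as the redundant. The primary structure is the cantilever fixed at A.
Deflection at C on the released cantilever, summing each load's contribution:
  UDL 39: wL⁴/(8EI) = 15425/EI
  point load 59.3 at a = 1.25: Pa²(3L − a)/(6EI) = 328.2/EI
  δ_0 = 15753/EI
Flexibility coefficient — unit upward force at C: δ_{CC} = L³/(3EI) = 140.6/EI.
The prop prevents deflection at C: R_C = δ_0/δ_{CC} = 15753/140.6 = 112 kN.
Moment equilibrium about A: M_A = Σ(load moments about A) − R_C·L = 1171 − 112×7.5 = 330.8 kN·m.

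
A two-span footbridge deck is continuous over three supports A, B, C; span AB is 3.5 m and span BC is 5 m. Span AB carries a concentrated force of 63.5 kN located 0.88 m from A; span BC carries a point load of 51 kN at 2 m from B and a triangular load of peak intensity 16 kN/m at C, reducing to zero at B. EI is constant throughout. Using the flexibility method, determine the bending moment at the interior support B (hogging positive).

M_B = 53.3 kN·m

Insert a hinge at B; M_B is the redundant, and each span becomes simply supported.
Rotations at B on the released spans (each span's end-slope, ×1/EI):
  span AB: point load 63.5 at a = 0.88: Pab(L + a)/(6LEI) = 30.54/EI
  span BC: point load 51 at a = 2: Pab(L + b)/(6LEI) = 81.6/EI
  span BC: triangular load, peak 16: 7w₀L³/(360EI) = 38.89/EI
  relative rotation θ_0 = (30.54 + 120.5)/EI = 151/EI
A unit hogging moment at B produces rotation L₁/(3EI) + L₂/(3EI) = 2.833/EI.
Compatibility: M_B·(L₁+L₂)/(3EI) = θ_0, giving M_B = 53.3 kN·m (hogging).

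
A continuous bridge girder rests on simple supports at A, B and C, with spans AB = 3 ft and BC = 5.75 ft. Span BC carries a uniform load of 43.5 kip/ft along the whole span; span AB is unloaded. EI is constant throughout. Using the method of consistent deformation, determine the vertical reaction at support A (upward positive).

R_A = -39.38 kip

Take M_B as the redundant. Released structure: two simple spans AB and BC with a hinge at B.
End slopes at the hinge B, treating each span as simply supported:
  span BC: UDL 43.5: wL³/(24EI) = 344.6/EI
  relative rotation θ_0 = (0 + 344.6)/EI = 344.6/EI
A unit hogging moment at B produces rotation L₁/(3EI) + L₂/(3EI) = 2.917/EI.
Compatibility: M_B·(L₁+L₂)/(3EI) = θ_0, giving M_B = 118.1 kip·ft (hogging).
Span AB, ΣM about A with M_B applied at B: R_B^{AB}·3 = 0 + 118.1, so R_B^{AB} = 39.38 kip and R_A = 0 − 39.38 = -39.38 kip.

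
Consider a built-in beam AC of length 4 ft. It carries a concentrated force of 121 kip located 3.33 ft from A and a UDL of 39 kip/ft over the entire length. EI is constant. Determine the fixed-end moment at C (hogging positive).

Release both end moments; the primary structure is a simply-supported span AC with redundants M_A and M_C.
Simple-span end rotations at A and C under the given loads:
  at A: point load 121 at a = 3.33: Pab(L + b)/(6LEI) = 52.53/EI
  at C: point load 121 at a = 3.33: Pab(L + a)/(6LEI) = 82.45/EI
  at A: UDL 39: wL³/(24EI) = 104/EI
  at C: UDL 39: wL³/(24EI) = 104/EI
  θ_A0 = 156.5/EI,  θ_C0 = 186.5/EI
Flexibility coefficients: a unit moment at one end gives L/(3EI) there and L/(6EI) at the far end, so f₁₁ = f₂₂ = 1.333/EI and f₁₂ = f₂₁ = 0.6667/EI.
Compatibility — zero rotation at each built-in end:
  1.333 M_A + 0.6667 M_C = 156.5
  0.6667 M_A + 1.333 M_C = 186.5
Solving the pair gives M_A = 63.3 kip·ft and M_C = 108.2 kip·ft (hogging).

M_C = 108.2 kip·ft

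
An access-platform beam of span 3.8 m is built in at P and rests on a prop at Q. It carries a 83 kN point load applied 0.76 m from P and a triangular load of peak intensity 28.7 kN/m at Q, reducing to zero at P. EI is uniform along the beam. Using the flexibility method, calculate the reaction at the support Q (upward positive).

R_Q = 34.64 kN

Choose R_Q as the redundant. The primary structure is the cantilever fixed at P.
Primary-structure tip deflection at Q by superposition:
  point load 83 at a = 0.76: Pa²(3L − a)/(6EI) = 85.02/EI
  triangular load, peak 28.7 at the free end: 11w₀L⁴/(120EI) = 548.6/EI
  δ_0 = 633.6/EI
Tip deflection under a unit load at Q: L³/(3EI) = 18.29/EI.
Compatibility at Q: δ_0 − R_Q·δ_{QQ} = 0, so R_Q = 633.6/18.29 = 34.64 kN.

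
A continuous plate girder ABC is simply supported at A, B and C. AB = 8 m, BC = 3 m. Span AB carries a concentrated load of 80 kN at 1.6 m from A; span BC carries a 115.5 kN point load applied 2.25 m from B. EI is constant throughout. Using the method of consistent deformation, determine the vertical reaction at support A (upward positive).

R_A = 57.03 kN

Insert a hinge at B; M_B is the redundant, and each span becomes simply supported.
Discontinuity in slope at B on the released structure — sum the simple-span end rotations:
  span AB: point load 80 at a = 1.6: Pab(L + a)/(6LEI) = 163.8/EI
  span BC: point load 115.5 at a = 2.25: Pab(L + b)/(6LEI) = 40.61/EI
  relative rotation θ_0 = (163.8 + 40.61)/EI = 204.4/EI
A unit hogging moment at B produces rotation L₁/(3EI) + L₂/(3EI) = 3.667/EI.
Compatibility: M_B·(L₁+L₂)/(3EI) = θ_0, giving M_B = 55.76 kN·m (hogging).
Span AB, ΣM about A with M_B applied at B: R_B^{AB}·8 = 128 + 55.76, so R_B^{AB} = 22.97 kN and R_A = 80 − 22.97 = 57.03 kN.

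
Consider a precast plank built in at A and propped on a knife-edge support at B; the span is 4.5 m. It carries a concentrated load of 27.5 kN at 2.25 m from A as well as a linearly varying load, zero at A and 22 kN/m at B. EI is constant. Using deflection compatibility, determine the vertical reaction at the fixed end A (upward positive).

R_A = 41.18 kN

Remove the prop at B; the released (primary) structure is a cantilever built in at A.
Free-end deflection of the primary structure under the applied loading (downward +):
  point load 27.5 at a = 2.25: Pa²(3L − a)/(6EI) = 261/EI
  triangular load, peak 22 at the free end: 11w₀L⁴/(120EI) = 827/EI
  δ_0 = 1088/EI
Flexibility coefficient — unit upward force at B: δ_{BB} = L³/(3EI) = 30.38/EI.
Compatibility at B: δ_0 − R_B·δ_{BB} = 0, so R_B = 1088/30.38 = 35.82 kN.
Vertical equilibrium: R_A = ΣP − R_B = 77 − 35.82 = 41.18 kN.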